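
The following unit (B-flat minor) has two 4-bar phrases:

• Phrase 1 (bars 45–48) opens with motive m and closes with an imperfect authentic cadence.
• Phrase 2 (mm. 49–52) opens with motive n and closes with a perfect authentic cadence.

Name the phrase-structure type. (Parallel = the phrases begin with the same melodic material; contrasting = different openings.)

contrasting period

Phrase 1 ends with an imperfect authentic cadence (weaker) and phrase 2 with a perfect authentic cadence (stronger): antecedent + consequent = a period.
The two phrases open with different material (m / n), so the period is contrasting.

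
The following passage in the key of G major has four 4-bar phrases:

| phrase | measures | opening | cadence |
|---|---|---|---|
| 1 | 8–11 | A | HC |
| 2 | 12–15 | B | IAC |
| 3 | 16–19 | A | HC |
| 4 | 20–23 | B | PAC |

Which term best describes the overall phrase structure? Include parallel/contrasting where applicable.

Four phrases in two halves: the first half (mm. 8–15) ends with an imperfect authentic cadence, the second (bars 16–23) with a perfect authentic cadence — a large antecedent–consequent pair, i.e. a double period.
Phrase 3 begins with the same material as phrase 1, making it parallel.

parallel double period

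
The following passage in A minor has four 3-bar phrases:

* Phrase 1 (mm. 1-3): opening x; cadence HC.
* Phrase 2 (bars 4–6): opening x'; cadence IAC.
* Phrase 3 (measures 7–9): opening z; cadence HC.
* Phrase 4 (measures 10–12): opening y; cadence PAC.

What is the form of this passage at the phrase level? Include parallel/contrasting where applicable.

contrasting double period

Four phrases in two halves: the first half (bars 1-6) ends with an imperfect authentic cadence, the second (mm. 7–12) with a perfect authentic cadence — a large antecedent–consequent pair, i.e. a double period.
Phrase 3 begins with different material from phrase 1, making it contrasting.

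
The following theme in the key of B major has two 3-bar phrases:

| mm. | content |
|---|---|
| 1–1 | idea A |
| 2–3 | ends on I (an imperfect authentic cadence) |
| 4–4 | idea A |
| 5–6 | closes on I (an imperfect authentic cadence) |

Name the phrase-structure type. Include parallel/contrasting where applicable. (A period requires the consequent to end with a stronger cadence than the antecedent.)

Both phrases have the same opening (A) and the same cadence (imperfect authentic cadence): the second is a restatement, not a consequent, so this is a repeated phrase rather than a period.

repeated phrase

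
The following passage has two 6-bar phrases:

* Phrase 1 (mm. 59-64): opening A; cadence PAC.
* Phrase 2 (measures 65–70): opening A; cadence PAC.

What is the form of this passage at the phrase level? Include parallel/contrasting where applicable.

repeated phrase

Both phrases have the same opening (A) and the same cadence (perfect authentic cadence): the second is a restatement, not a consequent, so this is a repeated phrase rather than a period.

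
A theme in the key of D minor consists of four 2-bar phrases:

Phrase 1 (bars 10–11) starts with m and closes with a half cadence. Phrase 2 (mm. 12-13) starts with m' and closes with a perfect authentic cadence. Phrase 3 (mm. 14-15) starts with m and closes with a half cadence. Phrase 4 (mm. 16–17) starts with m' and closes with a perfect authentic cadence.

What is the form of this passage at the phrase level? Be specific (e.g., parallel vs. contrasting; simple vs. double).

The cadence pattern HC–PAC–HC–PAC is weak–strong twice, and phrases 3–4 restate phrases 1–2: a period heard twice, not a double period (which would end weakly at phrase 2).

repeated period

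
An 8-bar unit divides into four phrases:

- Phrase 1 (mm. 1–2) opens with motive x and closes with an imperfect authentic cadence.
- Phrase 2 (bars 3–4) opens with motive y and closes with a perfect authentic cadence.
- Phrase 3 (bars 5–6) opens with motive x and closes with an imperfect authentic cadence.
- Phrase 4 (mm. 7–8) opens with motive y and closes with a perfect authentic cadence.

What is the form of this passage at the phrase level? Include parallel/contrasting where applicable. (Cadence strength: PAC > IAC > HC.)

The cadence pattern IAC–PAC–IAC–PAC is weak–strong twice, and phrases 3–4 restate phrases 1–2: a period heard twice, not a double period (which would end weakly at phrase 2).

repeated period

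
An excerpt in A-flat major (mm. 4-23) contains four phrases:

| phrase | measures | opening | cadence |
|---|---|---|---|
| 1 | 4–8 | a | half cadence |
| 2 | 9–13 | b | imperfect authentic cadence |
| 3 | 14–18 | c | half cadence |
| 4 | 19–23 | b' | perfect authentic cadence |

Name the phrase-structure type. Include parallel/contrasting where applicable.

contrasting double period

Four phrases in two halves: the first half (bars 4-13) ends with an imperfect authentic cadence, the second (bars 14–23) with a perfect authentic cadence — a large antecedent–consequent pair, i.e. a double period.
Phrase 3 begins with different material from phrase 1, making it contrasting.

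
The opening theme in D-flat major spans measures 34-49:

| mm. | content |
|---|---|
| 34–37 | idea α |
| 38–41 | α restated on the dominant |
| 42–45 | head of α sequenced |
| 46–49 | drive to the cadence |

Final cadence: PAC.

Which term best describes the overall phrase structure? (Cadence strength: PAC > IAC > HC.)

Basic idea (mm. 34–37) + its repetition (bars 38–41) form the presentation; fragmentation and cadence (mm. 42–49) form the continuation — the 16-bar whole is a sentence.

sentence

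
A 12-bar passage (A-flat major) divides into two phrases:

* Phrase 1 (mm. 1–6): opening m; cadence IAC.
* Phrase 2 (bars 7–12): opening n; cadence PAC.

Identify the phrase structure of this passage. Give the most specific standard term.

Phrase 1 ends with an imperfect authentic cadence (weaker) and phrase 2 with a perfect authentic cadence (stronger): antecedent + consequent = a period.
The two phrases open with different material (m / n), so the period is contrasting.

contrasting period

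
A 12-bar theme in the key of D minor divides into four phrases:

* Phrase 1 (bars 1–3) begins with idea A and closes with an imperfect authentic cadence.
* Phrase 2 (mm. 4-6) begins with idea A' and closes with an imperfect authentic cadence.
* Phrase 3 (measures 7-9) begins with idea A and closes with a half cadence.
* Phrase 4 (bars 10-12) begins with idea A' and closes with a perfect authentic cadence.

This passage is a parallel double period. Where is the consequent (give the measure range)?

measures 7–12

In a double period the four phrases pair into a large antecedent (phrases 1–2, ending imperfect authentic cadence) and a large consequent (phrases 3–4, ending perfect authentic cadence). The consequent spans measures 7–12.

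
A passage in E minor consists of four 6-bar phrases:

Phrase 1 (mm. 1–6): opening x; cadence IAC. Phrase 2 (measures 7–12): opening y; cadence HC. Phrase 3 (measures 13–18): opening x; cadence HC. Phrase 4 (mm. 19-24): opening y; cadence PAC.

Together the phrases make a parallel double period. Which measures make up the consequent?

measures 13–24

In a double period the first pair of phrases (ending half cadence) is the large antecedent and the second pair (ending perfect authentic cadence) is the large consequent; the consequent is measures 13–24.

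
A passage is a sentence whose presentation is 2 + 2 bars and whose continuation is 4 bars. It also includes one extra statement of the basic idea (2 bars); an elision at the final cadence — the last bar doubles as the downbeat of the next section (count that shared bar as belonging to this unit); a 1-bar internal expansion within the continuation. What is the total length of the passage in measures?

Basic sentence: 2 + 2 + 4 = 8 bars.
8 (basic form) + 2 (extra statement) + 1 (internal expansion) = 11.
The elision shares a bar with the next section but does not change this unit's count.

11 measures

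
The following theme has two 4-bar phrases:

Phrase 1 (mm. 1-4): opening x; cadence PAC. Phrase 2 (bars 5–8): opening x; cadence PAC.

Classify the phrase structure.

Both phrases have the same opening (x) and the same cadence (perfect authentic cadence): the second is a restatement, not a consequent, so this is a repeated phrase rather than a period.

repeated phrase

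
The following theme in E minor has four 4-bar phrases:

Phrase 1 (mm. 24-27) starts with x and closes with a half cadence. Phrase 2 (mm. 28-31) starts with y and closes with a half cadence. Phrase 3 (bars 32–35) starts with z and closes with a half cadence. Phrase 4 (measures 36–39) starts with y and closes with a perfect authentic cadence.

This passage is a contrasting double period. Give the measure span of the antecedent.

measures 24–31

In a double period the four phrases pair into a large antecedent (phrases 1–2, ending half cadence) and a large consequent (phrases 3–4, ending perfect authentic cadence). The antecedent spans bars 24-31.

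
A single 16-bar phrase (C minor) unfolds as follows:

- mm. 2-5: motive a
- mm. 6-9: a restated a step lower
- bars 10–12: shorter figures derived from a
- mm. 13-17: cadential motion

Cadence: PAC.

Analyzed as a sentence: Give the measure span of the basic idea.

measures 2–5

The presentation of a sentence is the basic idea (bars 2–5) plus its repetition (measures 6-9); the basic idea is therefore measures 2-5.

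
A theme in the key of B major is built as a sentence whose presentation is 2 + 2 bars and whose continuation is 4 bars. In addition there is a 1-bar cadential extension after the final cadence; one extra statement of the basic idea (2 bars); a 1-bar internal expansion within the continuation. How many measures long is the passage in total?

Basic sentence: 2 + 2 + 4 = 8 bars.
8 (basic form) + 1 (cadential extension) + 2 (extra statement) + 1 (internal expansion) = 12.

12 measures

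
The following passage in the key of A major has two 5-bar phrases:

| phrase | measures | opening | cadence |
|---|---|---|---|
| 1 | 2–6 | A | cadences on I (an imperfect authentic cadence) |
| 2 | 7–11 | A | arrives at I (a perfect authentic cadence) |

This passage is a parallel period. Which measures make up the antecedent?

The antecedent is the phrase ending with the weaker cadence (imperfect authentic cadence, phrase 1) and the consequent the one ending more conclusively (perfect authentic cadence, phrase 2); the antecedent is mm. 2-6.

measures 2–6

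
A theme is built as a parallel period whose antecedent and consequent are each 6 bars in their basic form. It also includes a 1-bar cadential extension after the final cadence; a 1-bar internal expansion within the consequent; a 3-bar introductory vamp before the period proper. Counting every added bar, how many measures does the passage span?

17 measures

Basic parallel period: 6 + 6 = 12 bars.
12 (basic form) + 1 (cadential extension) + 1 (internal expansion) + 3 (introduction) = 17.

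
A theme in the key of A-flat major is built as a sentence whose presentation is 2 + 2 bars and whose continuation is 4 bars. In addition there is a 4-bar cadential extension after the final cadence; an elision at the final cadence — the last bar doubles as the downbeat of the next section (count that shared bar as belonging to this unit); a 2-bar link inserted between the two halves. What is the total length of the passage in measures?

Basic sentence: 2 + 2 + 4 = 8 bars.
8 (basic form) + 4 (cadential extension) + 2 (link) = 14.
The elision shares a bar with the next section but does not change this unit's count.

14 measures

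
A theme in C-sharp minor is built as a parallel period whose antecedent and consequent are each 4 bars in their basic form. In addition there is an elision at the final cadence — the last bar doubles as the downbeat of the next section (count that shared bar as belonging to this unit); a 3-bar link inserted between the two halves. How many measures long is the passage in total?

Basic parallel period: 4 + 4 = 8 bars.
8 (basic form) + 3 (link) = 11.
The elision shares a bar with the next section but does not change this unit's count.

11 measures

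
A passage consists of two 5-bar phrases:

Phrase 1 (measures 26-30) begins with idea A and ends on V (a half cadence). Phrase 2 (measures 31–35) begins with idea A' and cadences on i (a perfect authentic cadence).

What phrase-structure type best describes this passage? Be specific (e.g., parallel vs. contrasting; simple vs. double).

Phrase 1 ends with a half cadence (weaker) and phrase 2 with a perfect authentic cadence (stronger): antecedent + consequent = a period.
The two phrases open with the same material (A / A'), so the period is parallel.

parallel period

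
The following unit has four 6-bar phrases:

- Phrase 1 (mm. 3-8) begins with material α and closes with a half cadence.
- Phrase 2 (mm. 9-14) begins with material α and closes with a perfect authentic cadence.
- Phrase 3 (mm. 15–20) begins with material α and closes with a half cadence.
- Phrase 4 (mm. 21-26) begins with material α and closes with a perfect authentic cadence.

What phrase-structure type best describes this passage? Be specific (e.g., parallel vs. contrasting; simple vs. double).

repeated period

The cadence pattern HC–PAC–HC–PAC is weak–strong twice, and phrases 3–4 restate phrases 1–2: a period heard twice, not a double period (which would end weakly at phrase 2).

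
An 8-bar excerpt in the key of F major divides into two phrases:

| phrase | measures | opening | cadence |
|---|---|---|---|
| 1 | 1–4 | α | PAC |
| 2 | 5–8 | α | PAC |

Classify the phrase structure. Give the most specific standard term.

repeated phrase

Both phrases have the same opening (α) and the same cadence (perfect authentic cadence): the second is a restatement, not a consequent, so this is a repeated phrase rather than a period.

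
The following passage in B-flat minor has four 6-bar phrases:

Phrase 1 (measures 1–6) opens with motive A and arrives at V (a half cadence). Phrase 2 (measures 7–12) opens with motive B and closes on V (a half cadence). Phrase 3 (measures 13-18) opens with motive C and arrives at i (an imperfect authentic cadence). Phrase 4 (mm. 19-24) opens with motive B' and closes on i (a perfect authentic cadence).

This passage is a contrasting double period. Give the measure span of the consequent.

measures 13–24

In a double period the four phrases pair into a large antecedent (phrases 1–2, ending half cadence) and a large consequent (phrases 3–4, ending perfect authentic cadence). The consequent spans bars 13–24.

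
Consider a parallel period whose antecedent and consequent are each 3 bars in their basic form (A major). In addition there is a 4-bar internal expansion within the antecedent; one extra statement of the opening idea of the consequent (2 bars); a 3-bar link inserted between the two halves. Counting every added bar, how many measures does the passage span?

Basic parallel period: 3 + 3 = 6 bars.
6 (basic form) + 4 (internal expansion) + 2 (extra statement) + 3 (link) = 15.

15 measures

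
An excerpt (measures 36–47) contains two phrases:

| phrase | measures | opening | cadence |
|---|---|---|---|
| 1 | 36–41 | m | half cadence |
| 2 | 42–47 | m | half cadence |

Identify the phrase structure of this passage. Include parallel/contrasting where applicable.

repeated phrase

Both phrases have the same opening (m) and the same cadence (half cadence): the second is a restatement, not a consequent, so this is a repeated phrase rather than a period.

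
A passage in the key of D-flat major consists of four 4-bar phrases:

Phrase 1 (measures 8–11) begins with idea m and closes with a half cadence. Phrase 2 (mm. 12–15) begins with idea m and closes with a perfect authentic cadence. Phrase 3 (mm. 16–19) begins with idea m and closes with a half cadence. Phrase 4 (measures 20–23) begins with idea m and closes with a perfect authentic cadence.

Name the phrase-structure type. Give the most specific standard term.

repeated period

The cadence pattern HC–PAC–HC–PAC is weak–strong twice, and phrases 3–4 restate phrases 1–2: a period heard twice, not a double period (which would end weakly at phrase 2).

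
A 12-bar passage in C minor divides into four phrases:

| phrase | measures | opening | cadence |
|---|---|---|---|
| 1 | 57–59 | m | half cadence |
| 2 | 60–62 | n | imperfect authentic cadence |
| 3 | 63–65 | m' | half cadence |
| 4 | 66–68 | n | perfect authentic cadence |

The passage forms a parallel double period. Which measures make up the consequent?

In a double period the first pair of phrases (ending imperfect authentic cadence) is the large antecedent and the second pair (ending perfect authentic cadence) is the large consequent; the consequent is measures 63–68.

measures 63–68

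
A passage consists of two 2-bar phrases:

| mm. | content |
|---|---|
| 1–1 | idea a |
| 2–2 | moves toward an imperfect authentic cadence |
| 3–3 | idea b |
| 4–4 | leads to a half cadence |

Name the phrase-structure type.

The second phrase closes with a half cadence, which is not stronger than the first phrase's imperfect authentic cadence; without a weak→strong cadential pair there is no antecedent–consequent relationship, so this is a phrase group rather than a period.

phrase group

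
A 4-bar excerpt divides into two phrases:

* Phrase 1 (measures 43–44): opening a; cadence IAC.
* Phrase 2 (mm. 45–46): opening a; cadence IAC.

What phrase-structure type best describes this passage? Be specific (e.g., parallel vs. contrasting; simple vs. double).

Both phrases have the same opening (a) and the same cadence (imperfect authentic cadence): the second is a restatement, not a consequent, so this is a repeated phrase rather than a period.

repeated phrase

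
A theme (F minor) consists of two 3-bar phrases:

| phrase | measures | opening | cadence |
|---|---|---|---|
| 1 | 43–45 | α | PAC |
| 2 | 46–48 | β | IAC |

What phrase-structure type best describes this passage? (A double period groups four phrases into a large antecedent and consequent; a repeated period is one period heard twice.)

phrase group

The second phrase closes with an imperfect authentic cadence, which is not stronger than the first phrase's perfect authentic cadence; without a weak→strong cadential pair there is no antecedent–consequent relationship, so this is a phrase group rather than a period.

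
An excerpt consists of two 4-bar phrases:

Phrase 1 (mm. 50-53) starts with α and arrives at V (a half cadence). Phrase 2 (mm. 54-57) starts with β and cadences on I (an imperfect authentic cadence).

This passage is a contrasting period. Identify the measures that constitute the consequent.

measures 54–57

The antecedent is the phrase ending with the weaker cadence (half cadence, phrase 1) and the consequent the one ending more conclusively (imperfect authentic cadence, phrase 2); the consequent is bars 54–57.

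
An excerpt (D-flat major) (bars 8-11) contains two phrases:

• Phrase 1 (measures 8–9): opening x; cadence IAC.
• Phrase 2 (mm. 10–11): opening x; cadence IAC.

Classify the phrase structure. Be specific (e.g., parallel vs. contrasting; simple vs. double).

repeated phrase

Both phrases have the same opening (x) and the same cadence (imperfect authentic cadence): the second is a restatement, not a consequent, so this is a repeated phrase rather than a period.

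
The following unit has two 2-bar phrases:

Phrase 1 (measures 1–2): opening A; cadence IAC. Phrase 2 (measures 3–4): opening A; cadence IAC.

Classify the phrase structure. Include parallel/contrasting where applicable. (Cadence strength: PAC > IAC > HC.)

repeated phrase

Both phrases have the same opening (A) and the same cadence (imperfect authentic cadence): the second is a restatement, not a consequent, so this is a repeated phrase rather than a period.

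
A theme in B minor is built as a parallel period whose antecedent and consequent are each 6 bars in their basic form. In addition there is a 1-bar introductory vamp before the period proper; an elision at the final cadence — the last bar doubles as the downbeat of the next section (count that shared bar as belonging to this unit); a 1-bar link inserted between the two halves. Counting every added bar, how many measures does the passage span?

14 measures

Basic parallel period: 6 + 6 = 12 bars.
12 (basic form) + 1 (introduction) + 1 (link) = 14.
The elision shares a bar with the next section but does not change this unit's count.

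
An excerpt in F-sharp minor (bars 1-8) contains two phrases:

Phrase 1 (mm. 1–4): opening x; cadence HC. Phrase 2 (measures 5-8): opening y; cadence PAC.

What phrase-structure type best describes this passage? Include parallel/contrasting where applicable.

contrasting period

Phrase 1 ends with a half cadence (weaker) and phrase 2 with a perfect authentic cadence (stronger): antecedent + consequent = a period.
The two phrases open with different material (x / y), so the period is contrasting.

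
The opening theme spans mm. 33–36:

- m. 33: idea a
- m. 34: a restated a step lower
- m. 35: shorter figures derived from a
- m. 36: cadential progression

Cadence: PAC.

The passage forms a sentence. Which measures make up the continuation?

After the presentation (bars 33–34), the continuation covers the fragmentation through the cadence: mm. 35–36.

measures 35–36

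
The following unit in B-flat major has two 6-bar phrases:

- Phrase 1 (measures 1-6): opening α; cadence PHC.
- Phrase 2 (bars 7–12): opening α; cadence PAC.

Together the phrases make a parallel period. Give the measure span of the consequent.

The phrase ending with the weaker cadence (Phrygian half cadence) is the antecedent; the one ending more conclusively (perfect authentic cadence) is the consequent. The consequent is measures 7–12.

measures 7–12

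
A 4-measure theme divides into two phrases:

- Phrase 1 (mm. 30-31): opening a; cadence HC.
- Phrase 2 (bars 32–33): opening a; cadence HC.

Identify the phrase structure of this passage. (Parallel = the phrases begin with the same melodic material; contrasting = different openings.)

repeated phrase

Both phrases have the same opening (a) and the same cadence (half cadence): the second is a restatement, not a consequent, so this is a repeated phrase rather than a period.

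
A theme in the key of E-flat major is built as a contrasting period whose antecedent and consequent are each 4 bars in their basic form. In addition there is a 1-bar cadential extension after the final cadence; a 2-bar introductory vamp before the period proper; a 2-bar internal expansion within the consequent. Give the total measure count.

13 measures

Basic contrasting period: 4 + 4 = 8 bars.
8 (basic form) + 1 (cadential extension) + 2 (introduction) + 2 (internal expansion) = 13.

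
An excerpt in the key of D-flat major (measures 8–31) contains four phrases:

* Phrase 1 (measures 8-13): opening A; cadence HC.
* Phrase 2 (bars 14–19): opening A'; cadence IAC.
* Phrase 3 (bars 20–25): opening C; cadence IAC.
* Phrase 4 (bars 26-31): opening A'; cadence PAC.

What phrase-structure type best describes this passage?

Four phrases in two halves: the first half (bars 8–19) ends with an imperfect authentic cadence, the second (mm. 20–31) with a perfect authentic cadence — a large antecedent–consequent pair, i.e. a double period.
Phrase 3 begins with different material from phrase 1, making it contrasting.

contrasting double period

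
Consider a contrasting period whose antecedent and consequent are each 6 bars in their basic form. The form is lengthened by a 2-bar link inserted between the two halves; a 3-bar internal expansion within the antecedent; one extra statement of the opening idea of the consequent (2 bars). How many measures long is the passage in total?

Basic contrasting period: 6 + 6 = 12 bars.
12 (basic form) + 2 (link) + 3 (internal expansion) + 2 (extra statement) = 19.

19 measures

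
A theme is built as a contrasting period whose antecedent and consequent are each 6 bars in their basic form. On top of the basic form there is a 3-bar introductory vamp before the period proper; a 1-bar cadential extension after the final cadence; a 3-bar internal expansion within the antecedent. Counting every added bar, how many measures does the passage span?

Basic contrasting period: 6 + 6 = 12 bars.
12 (basic form) + 3 (introduction) + 1 (cadential extension) + 3 (internal expansion) = 19.

19 measures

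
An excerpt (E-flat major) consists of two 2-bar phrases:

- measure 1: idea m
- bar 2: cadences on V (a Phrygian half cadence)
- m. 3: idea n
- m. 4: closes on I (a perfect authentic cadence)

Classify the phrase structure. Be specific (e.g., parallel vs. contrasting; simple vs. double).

Phrase 1 ends with a Phrygian half cadence (weaker) and phrase 2 with a perfect authentic cadence (stronger): antecedent + consequent = a period.
The two phrases open with different material (m / n), so the period is contrasting.

contrasting period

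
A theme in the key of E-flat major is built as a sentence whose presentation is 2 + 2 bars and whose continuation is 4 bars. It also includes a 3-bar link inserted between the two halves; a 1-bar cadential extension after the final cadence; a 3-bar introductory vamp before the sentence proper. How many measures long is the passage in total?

15 measures

Basic sentence: 2 + 2 + 4 = 8 bars.
8 (basic form) + 3 (link) + 1 (cadential extension) + 3 (introduction) = 15.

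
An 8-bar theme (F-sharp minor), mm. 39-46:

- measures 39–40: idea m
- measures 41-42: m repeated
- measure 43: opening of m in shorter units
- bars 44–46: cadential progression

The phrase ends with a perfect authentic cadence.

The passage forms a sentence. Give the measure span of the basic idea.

The presentation of a sentence is the basic idea (measures 39-40) plus its repetition (measures 41–42); the basic idea is therefore bars 39–40.

measures 39–40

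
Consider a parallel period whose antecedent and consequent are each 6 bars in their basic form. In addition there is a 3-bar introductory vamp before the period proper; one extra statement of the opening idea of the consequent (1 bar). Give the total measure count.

Basic parallel period: 6 + 6 = 12 bars.
12 (basic form) + 3 (introduction) + 1 (extra statement) = 16.

16 measures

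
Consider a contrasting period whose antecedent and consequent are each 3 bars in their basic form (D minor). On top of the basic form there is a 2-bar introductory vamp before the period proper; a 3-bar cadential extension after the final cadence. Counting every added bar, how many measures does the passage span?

Basic contrasting period: 3 + 3 = 6 bars.
6 (basic form) + 2 (introduction) + 3 (cadential extension) = 11.

11 measures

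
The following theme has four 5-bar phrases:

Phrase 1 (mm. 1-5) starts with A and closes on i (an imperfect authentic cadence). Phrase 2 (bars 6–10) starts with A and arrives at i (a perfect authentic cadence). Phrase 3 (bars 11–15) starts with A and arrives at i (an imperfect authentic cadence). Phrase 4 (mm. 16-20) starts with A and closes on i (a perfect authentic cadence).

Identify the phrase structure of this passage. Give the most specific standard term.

The cadence pattern IAC–PAC–IAC–PAC is weak–strong twice, and phrases 3–4 restate phrases 1–2: a period heard twice, not a double period (which would end weakly at phrase 2).

repeated period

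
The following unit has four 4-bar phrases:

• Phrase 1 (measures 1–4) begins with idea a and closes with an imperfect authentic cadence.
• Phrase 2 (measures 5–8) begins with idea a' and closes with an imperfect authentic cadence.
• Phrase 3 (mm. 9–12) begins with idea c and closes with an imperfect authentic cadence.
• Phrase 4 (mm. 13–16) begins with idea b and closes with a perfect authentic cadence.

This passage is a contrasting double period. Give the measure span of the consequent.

measures 9–16

In a double period the four phrases pair into a large antecedent (phrases 1–2, ending imperfect authentic cadence) and a large consequent (phrases 3–4, ending perfect authentic cadence). The consequent spans mm. 9-16.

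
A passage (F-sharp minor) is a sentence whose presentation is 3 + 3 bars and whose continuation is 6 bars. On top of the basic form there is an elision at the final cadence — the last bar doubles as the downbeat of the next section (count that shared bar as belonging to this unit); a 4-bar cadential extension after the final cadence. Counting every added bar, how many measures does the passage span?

Basic sentence: 3 + 3 + 6 = 12 bars.
12 (basic form) + 4 (cadential extension) = 16.
The elision shares a bar with the next section but does not change this unit's count.

16 measures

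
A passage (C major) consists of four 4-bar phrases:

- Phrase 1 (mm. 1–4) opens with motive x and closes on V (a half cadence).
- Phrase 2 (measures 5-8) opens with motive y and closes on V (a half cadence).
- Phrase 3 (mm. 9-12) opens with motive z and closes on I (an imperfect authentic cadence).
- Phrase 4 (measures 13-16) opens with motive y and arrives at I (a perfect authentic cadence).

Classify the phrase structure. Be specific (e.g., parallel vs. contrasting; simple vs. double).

Four phrases in two halves: the first half (bars 1-8) ends with a half cadence, the second (bars 9-16) with a perfect authentic cadence — a large antecedent–consequent pair, i.e. a double period.
Phrase 3 begins with different material from phrase 1, making it contrasting.

contrasting double period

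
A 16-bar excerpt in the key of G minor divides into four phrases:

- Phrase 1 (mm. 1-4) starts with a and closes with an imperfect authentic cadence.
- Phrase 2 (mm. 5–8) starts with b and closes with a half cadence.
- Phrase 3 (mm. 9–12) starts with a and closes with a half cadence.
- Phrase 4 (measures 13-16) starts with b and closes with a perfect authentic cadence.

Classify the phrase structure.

Four phrases in two halves: the first half (mm. 1–8) ends with a half cadence, the second (measures 9-16) with a perfect authentic cadence — a large antecedent–consequent pair, i.e. a double period.
Phrase 3 begins with the same material as phrase 1, making it parallel.

parallel double period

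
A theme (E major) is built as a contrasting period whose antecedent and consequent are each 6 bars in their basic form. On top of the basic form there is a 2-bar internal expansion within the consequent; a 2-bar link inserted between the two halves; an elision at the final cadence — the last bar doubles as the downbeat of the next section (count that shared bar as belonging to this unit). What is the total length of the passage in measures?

16 measures

Basic contrasting period: 6 + 6 = 12 bars.
12 (basic form) + 2 (internal expansion) + 2 (link) = 16.
The elision shares a bar with the next section but does not change this unit's count.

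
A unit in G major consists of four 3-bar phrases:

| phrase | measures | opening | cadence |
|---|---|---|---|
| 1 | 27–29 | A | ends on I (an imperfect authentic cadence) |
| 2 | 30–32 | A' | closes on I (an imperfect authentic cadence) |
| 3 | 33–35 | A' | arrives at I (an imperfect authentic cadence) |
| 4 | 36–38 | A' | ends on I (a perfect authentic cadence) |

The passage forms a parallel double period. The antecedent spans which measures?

In a double period the four phrases pair into a large antecedent (phrases 1–2, ending imperfect authentic cadence) and a large consequent (phrases 3–4, ending perfect authentic cadence). The antecedent spans mm. 27–32.

measures 27–32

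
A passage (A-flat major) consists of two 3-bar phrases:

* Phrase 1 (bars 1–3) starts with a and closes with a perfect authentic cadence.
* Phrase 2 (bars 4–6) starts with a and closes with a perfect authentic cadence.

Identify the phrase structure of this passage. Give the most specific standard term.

repeated phrase

Both phrases have the same opening (a) and the same cadence (perfect authentic cadence): the second is a restatement, not a consequent, so this is a repeated phrase rather than a period.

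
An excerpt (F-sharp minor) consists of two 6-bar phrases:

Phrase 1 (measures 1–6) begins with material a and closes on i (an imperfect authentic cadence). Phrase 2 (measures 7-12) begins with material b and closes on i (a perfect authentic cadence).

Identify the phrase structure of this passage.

contrasting period

Phrase 1 ends with an imperfect authentic cadence (weaker) and phrase 2 with a perfect authentic cadence (stronger): antecedent + consequent = a period.
The two phrases open with different material (a / b), so the period is contrasting.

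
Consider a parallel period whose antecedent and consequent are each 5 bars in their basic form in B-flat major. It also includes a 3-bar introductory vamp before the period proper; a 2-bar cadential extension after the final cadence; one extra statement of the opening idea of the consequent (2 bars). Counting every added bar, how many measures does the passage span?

17 measures

Basic parallel period: 5 + 5 = 10 bars.
10 (basic form) + 3 (introduction) + 2 (cadential extension) + 2 (extra statement) = 17.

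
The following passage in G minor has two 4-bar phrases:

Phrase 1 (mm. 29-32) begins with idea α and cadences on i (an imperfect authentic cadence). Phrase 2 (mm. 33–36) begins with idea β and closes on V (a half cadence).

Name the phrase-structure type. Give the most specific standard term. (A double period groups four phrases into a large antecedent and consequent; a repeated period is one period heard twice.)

phrase group

The second phrase closes with a half cadence, which is not stronger than the first phrase's imperfect authentic cadence; without a weak→strong cadential pair there is no antecedent–consequent relationship, so this is a phrase group rather than a period.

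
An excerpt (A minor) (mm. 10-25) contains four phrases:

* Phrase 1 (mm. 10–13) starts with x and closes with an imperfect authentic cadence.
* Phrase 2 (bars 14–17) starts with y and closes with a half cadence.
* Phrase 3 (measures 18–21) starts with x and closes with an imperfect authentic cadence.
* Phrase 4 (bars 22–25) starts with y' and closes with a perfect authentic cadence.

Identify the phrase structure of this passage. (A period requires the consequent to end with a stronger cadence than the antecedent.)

Four phrases in two halves: the first half (mm. 10-17) ends with a half cadence, the second (bars 18–25) with a perfect authentic cadence — a large antecedent–consequent pair, i.e. a double period.
Phrase 3 begins with the same material as phrase 1, making it parallel.

parallel double period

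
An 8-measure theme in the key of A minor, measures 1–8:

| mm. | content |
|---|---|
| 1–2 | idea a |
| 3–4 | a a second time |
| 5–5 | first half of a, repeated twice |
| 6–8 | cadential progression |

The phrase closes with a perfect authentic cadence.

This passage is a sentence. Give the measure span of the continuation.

measures 5–8

After the presentation (mm. 1–4), the continuation covers the fragmentation through the cadence: measures 5–8.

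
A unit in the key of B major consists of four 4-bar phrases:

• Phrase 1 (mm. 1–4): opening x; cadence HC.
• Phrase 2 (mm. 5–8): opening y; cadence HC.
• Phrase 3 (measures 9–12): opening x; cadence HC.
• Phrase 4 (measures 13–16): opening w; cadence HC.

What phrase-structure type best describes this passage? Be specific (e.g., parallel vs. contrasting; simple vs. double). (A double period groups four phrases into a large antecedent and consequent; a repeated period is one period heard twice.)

Phrase 4 ends with a half cadence, no stronger than phrase 2's half cadence, so the four phrases do not form a double period; nor do phrases 3–4 duplicate 1–2, so it is not a repeated period. With no phrase reaching a conclusive cadence, the passage is a phrase group.

phrase group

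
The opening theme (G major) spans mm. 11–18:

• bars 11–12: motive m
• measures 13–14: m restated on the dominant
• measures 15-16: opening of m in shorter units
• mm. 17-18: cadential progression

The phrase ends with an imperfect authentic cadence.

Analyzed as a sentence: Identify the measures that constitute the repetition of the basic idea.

The presentation of a sentence is the basic idea (measures 11–12) plus its repetition (mm. 13–14); the repetition of the basic idea is therefore bars 13-14.

measures 13–14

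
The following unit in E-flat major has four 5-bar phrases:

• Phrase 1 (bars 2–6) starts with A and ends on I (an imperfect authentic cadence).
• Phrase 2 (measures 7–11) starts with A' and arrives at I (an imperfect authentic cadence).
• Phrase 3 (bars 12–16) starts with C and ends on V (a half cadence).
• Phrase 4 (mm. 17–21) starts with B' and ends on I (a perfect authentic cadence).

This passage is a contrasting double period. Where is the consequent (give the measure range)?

In a double period the four phrases pair into a large antecedent (phrases 1–2, ending imperfect authentic cadence) and a large consequent (phrases 3–4, ending perfect authentic cadence). The consequent spans measures 12–21.

measures 12–21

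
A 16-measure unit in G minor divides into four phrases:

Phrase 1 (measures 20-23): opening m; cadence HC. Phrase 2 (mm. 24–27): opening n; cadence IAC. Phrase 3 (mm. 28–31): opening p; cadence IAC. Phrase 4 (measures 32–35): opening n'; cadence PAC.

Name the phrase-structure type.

contrasting double period

Four phrases in two halves: the first half (measures 20–27) ends with an imperfect authentic cadence, the second (bars 28–35) with a perfect authentic cadence — a large antecedent–consequent pair, i.e. a double period.
Phrase 3 begins with different material from phrase 1, making it contrasting.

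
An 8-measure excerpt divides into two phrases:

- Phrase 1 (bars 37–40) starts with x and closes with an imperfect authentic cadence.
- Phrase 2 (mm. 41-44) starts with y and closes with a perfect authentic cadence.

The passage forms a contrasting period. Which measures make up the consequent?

The phrase ending with the weaker cadence (imperfect authentic cadence) is the antecedent; the one ending more conclusively (perfect authentic cadence) is the consequent. The consequent is measures 41–44.

measures 41–44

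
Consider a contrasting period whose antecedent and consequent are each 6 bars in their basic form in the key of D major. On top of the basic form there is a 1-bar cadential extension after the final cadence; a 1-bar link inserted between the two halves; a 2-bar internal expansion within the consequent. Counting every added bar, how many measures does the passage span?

Basic contrasting period: 6 + 6 = 12 bars.
12 (basic form) + 1 (cadential extension) + 1 (link) + 2 (internal expansion) = 16.

16 measures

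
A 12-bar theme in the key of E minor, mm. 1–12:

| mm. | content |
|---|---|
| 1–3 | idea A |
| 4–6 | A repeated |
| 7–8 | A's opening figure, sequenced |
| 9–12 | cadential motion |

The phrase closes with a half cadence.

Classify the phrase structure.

sentence

Basic idea (mm. 1–3) + its repetition (mm. 4–6) form the presentation; fragmentation and cadence (mm. 7-12) form the continuation — the 12-bar whole is a sentence.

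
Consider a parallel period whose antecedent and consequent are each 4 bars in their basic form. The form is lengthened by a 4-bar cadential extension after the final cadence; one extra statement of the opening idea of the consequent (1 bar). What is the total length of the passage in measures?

Basic parallel period: 4 + 4 = 8 bars.
8 (basic form) + 4 (cadential extension) + 1 (extra statement) = 13.

13 measures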